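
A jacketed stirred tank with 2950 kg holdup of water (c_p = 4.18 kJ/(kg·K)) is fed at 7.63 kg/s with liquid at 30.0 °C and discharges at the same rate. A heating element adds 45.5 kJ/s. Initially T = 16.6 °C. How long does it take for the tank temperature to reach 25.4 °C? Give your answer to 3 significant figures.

348 s

Heat balance on the well-mixed liquid: M c_p dT/dt = ṁ c_p (T_in − T) + 45.5.
τ = M/ṁ = 386.63 s; T_ss = T_in + Q̇/(ṁ c_p) = 31.427 °C.
T(t) = T_ss + (T₀ − T_ss) e^(−t/τ). Set T = 25.4:
e^(−t/τ) = (25.4 − 31.427)/(16.6 − 31.427) = 0.40647
t = −386.63 · ln(0.40647) = 348.06 s.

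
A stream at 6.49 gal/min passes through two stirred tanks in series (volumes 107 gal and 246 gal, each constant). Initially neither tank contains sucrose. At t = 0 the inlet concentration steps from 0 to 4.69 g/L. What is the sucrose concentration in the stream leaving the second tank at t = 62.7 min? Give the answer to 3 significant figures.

Each tank obeys Vᵢ dCᵢ/dt = Q(Cᵢ₋₁ − Cᵢ), so τᵢ = Vᵢ/Q.
τ₁ = 107/6.49 = 16.487 min; τ₂ = 246/6.49 = 37.904 min.
Tank 1: C₁ = C_in(1 − e^(−t/τ₁)). Tank 2 (τ₁ ≠ τ₂): C₂ = C_in[1 − (τ₁ e^(−t/τ₁) − τ₂ e^(−t/τ₂))/(τ₁ − τ₂)].
At t = 62.7: e^(−t/τ₁) = 0.022303, e^(−t/τ₂) = 0.19125.
C₂ = 4.69·[1 − (16.487·0.022303 − 37.904·0.19125)/(-21.418)] = 4.69·0.67869 = 3.1831 g/L.

3.18 g/L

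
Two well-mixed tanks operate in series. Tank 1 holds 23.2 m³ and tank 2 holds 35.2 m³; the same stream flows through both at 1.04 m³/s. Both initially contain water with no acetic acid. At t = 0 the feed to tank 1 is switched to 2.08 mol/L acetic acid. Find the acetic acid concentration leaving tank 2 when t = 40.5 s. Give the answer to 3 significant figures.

0.891 mol/L

Time constants: τᵢ = Vᵢ/Q for each well-mixed tank.
τ₁ = 23.2/1.04 = 22.308 s; τ₂ = 35.2/1.04 = 33.846 s.
Tank 1: C₁ = C_in(1 − e^(−t/τ₁)). Tank 2 (τ₁ ≠ τ₂): C₂ = C_in[1 − (τ₁ e^(−t/τ₁) − τ₂ e^(−t/τ₂))/(τ₁ − τ₂)].
At t = 40.5: e^(−t/τ₁) = 0.16275, e^(−t/τ₂) = 0.30222.
C₂ = 2.08·[1 − (22.308·0.16275 − 33.846·0.30222)/(-11.538)] = 2.08·0.42814 = 0.89053 mol/L.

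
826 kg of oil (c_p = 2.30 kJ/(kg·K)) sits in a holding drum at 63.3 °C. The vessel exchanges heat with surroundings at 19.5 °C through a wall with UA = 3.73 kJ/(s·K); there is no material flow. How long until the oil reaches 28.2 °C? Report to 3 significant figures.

823 s

Lumped-capacitance energy balance: M c_p dT/dt = UA(T_amb − T).
τ = M c_p/UA = 509.33 s; T_ss = T_amb = 19.500 °C.
T(t) = T_ss + (T₀ − T_ss)e^(−t/τ); set T = 28.2:
t = −τ ln[(T − T_ss)/(T₀ − T_ss)] = −509.33 · ln(0.19863) = 823.24 s.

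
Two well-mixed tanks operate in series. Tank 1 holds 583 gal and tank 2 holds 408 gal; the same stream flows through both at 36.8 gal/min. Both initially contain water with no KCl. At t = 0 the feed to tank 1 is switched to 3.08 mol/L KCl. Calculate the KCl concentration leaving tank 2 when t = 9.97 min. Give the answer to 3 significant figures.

Time constants: τᵢ = Vᵢ/Q for each well-mixed tank.
τ₁ = 583/36.8 = 15.842 min; τ₂ = 408/36.8 = 11.087 min.
Solving the cascade with C₁(0)=C₂(0)=0 gives C₂(t) = C_in[1 − (τ₁ e^(−t/τ₁) − τ₂ e^(−t/τ₂))/(τ₁ − τ₂)].
At t = 9.97: e^(−t/τ₁) = 0.53295, e^(−t/τ₂) = 0.40687.
C₂ = 3.08·[1 − (15.842·0.53295 − 11.087·0.40687)/(4.7554)] = 3.08·0.17310 = 0.53316 mol/L.

0.533 mol/L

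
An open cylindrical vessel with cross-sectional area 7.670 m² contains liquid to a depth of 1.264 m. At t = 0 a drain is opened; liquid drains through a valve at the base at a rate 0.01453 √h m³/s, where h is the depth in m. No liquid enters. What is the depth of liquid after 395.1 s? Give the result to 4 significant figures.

With no inflow, A dh/dt = −0.01453 √h.
Separate and integrate: 2(√h − √h₀) = −(0.01453/A) t.
√h = √1.264 − 0.01453·395.1/(2·7.670) = 1.12428 − 0.374237 = 0.750040.
h = 0.750040² = 0.562560 m.

0.5626 m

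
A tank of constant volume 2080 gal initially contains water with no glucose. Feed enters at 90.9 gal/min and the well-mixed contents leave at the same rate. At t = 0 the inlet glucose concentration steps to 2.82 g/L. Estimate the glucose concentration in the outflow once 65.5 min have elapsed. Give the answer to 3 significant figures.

2.66 g/L

Mass balance on the solute (V constant): V dC/dt = Q(C_in − C).
So dC/dt = (C_in − C)/τ with τ = V/Q = 2080/90.9 = 22.882 min.
This is linear first-order; C(t) = C_in + (C₀ − C_in) e^(−t/τ).
C(65.5) = 2.82 + (0 − 2.82)·e^(−65.5/22.882) = 2.82 + (-2.8200)·0.057127 = 2.6589 g/L.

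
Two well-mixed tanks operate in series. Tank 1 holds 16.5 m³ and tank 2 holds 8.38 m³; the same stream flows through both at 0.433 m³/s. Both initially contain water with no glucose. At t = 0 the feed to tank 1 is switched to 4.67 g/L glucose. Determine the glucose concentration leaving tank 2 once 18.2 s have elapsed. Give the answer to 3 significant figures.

0.666 g/L

Each tank obeys Vᵢ dCᵢ/dt = Q(Cᵢ₋₁ − Cᵢ), so τᵢ = Vᵢ/Q.
τ₁ = 16.5/0.433 = 38.106 s; τ₂ = 8.38/0.433 = 19.353 s.
Tank 1: C₁ = C_in(1 − e^(−t/τ₁)). Tank 2 (τ₁ ≠ τ₂): C₂ = C_in[1 − (τ₁ e^(−t/τ₁) − τ₂ e^(−t/τ₂))/(τ₁ − τ₂)].
At t = 18.2: e^(−t/τ₁) = 0.62026, e^(−t/τ₂) = 0.39047.
C₂ = 4.67·[1 − (38.106·0.62026 − 19.353·0.39047)/(18.753)] = 4.67·0.14259 = 0.66588 g/L.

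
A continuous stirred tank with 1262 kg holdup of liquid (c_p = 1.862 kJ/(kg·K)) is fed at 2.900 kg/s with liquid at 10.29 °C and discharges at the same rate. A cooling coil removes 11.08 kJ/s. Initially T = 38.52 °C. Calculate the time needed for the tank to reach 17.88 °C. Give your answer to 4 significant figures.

M c_p dT/dt = ṁ c_p (T_in − T) − Q̇.
τ = M/ṁ = 435.172 s; T_ss = T_in − Q̇/(ṁ c_p) = 8.23807 °C.
T(t) = T_ss + (T₀ − T_ss) e^(−t/τ). Set T = 17.88:
e^(−t/τ) = (17.88 − 8.23807)/(38.52 − 8.23807) = 0.318405
t = −435.172 · ln(0.318405) = 498.024 s.

498.0 s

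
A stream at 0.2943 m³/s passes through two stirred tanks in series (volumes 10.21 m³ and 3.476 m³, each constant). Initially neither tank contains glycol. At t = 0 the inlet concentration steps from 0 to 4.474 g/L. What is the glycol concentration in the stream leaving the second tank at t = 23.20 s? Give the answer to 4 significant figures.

1.322 g/L

Species balance on tank i: dCᵢ/dt = (Cᵢ₋₁ − Cᵢ)/τᵢ with τᵢ = Vᵢ/Q.
τ₁ = 10.21/0.2943 = 34.6925 s; τ₂ = 3.476/0.2943 = 11.8111 s.
Solving the cascade with C₁(0)=C₂(0)=0 gives C₂(t) = C_in[1 − (τ₁ e^(−t/τ₁) − τ₂ e^(−t/τ₂))/(τ₁ − τ₂)].
At t = 23.20: e^(−t/τ₁) = 0.512358, e^(−t/τ₂) = 0.140260.
C₂ = 4.474·[1 − (34.6925·0.512358 − 11.8111·0.140260)/(22.8814)] = 4.474·0.295571 = 1.32238 g/L.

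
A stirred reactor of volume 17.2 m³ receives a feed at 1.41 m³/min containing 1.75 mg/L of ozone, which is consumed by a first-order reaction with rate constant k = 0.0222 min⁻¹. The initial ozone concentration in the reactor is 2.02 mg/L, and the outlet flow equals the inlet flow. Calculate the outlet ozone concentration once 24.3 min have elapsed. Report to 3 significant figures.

Accumulation = in − out − consumed: V dC/dt = Q C_in − Q C − k V C.
This is linear with rate a = Q/V + k = 0.10418 min⁻¹.
C_ss = Q C_in/(Q + kV) = 1.3771 mg/L; C(t) = C_ss + (C₀ − C_ss) e^(−a t).
C(24.3) = 1.3771 + (0.64292)·e^(−0.10418·24.3) = 1.3771 + (0.64292)·0.079540 = 1.4282 mg/L.

1.43 mg/L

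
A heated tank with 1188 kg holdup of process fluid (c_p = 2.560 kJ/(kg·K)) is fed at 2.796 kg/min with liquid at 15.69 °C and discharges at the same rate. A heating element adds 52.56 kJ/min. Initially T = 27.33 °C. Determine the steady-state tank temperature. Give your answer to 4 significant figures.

Heat balance on the well-mixed liquid: M c_p dT/dt = ṁ c_p (T_in − T) + 52.56.
At steady state dT/dt = 0 ⇒ T_ss = T_in + Q̇/(ṁ c_p) = 15.69 + 52.56/(2.796·2.560) = 23.0331 °C.

23.03 °C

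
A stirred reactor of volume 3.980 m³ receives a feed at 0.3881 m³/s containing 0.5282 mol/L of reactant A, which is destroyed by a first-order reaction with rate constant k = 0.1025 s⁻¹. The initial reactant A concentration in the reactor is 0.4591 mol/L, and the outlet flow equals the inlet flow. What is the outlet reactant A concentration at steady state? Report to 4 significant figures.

V dC/dt = Q(C_in − C) − k V C.
At steady state: 0 = Q C_in − (Q + kV) C_ss, so C_ss = Q C_in/(Q + kV).
C_ss = 0.3881·0.5282/(0.3881 + 0.1025·3.980) = 0.204994/0.796050 = 0.257515 mol/L.

0.2575 mol/L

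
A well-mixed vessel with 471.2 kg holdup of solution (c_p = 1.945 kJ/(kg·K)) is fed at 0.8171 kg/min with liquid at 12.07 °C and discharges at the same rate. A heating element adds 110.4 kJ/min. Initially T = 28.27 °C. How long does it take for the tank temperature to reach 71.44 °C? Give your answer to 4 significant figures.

First-law balance (no shaft work): M c_p dT/dt = ṁ c_p (T_in − T) + 110.4.
τ = M/ṁ = 576.674 min; T_ss = T_in + Q̇/(ṁ c_p) = 81.5363 °C.
T(t) = T_ss + (T₀ − T_ss) e^(−t/τ). Set T = 71.44:
e^(−t/τ) = (71.44 − 81.5363)/(28.27 − 81.5363) = 0.189544
t = −576.674 · ln(0.189544) = 959.085 min.

959.1 min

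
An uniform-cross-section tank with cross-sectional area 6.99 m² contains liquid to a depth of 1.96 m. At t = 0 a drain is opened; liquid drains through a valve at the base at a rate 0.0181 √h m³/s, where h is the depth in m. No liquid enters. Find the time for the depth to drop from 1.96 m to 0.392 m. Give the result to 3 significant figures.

A dh/dt = −Q_out = −0.0181 √h.
This is separable: 2 d(√h)/dt = −0.0181/A, so √h = √h₀ − (0.0181/(2A)) t.
t = 2A(√h₀ − √h)/0.0181 = 2·6.99·(√1.96 − √0.392)/0.0181
  = 13.980 × (1.4000 − 0.62610) / 0.0181 = 597.74 s.

598 s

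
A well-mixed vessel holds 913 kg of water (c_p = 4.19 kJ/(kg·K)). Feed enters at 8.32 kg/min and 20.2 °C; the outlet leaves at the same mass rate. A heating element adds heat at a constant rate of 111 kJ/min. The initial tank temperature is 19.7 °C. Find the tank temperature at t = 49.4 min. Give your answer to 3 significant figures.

M c_p dT/dt = ṁ c_p (T_in − T) + Q̇.
Rearrange: dT/dt = (T_ss − T)/τ with τ = M/ṁ = 109.74 min and T_ss = T_in + Q̇/(ṁ c_p) = 23.384 °C.
This is linear first-order; T(t) = T_ss + (T₀ − T_ss) e^(−t/τ).
T(49.4) = 23.384 + (-3.6841)·e^(−49.4/109.74) = 23.384 + (-3.6841)·0.63752 = 21.035 °C.

21.0 °C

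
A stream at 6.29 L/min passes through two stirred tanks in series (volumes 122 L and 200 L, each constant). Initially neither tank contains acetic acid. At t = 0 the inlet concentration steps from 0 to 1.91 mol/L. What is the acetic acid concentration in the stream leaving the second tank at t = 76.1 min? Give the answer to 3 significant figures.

1.52 mol/L

Species balance on tank i: dCᵢ/dt = (Cᵢ₋₁ − Cᵢ)/τᵢ with τᵢ = Vᵢ/Q.
τ₁ = 122/6.29 = 19.396 min; τ₂ = 200/6.29 = 31.797 min.
Tank 1: C₁ = C_in(1 − e^(−t/τ₁)). Tank 2 (τ₁ ≠ τ₂): C₂ = C_in[1 − (τ₁ e^(−t/τ₁) − τ₂ e^(−t/τ₂))/(τ₁ − τ₂)].
At t = 76.1: e^(−t/τ₁) = 0.019771, e^(−t/τ₂) = 0.091324.
C₂ = 1.91·[1 − (19.396·0.019771 − 31.797·0.091324)/(-12.401)] = 1.91·0.79676 = 1.5218 mol/L.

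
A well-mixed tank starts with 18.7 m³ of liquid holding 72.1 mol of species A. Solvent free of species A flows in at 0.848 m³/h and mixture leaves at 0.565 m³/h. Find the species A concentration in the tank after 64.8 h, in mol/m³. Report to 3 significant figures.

0.497 mol/m³

Let m(t) be the amount of species A. Volume: V(t) = V₀ + (Q_in − Q_out) t = 18.7 + 0.28300 t; V(64.8) = 37.038 m³.
Species balance (pure solvent in): dm/dt = −Q_out · m/V(t).
dm/m = −Q_out dt/(V₀ + 0.28300 t); integrating gives ln(m/m₀) = −(Q_out/(Q_in−Q_out)) ln(V/V₀).
m = m₀ (V₀/V)^(Q_out/(Q_in−Q_out)) = 72.1 × (18.7/37.038)^(1.9965) = 18.423 mol.
C = m/V = 18.423/37.038 = 0.49741 mol/m³.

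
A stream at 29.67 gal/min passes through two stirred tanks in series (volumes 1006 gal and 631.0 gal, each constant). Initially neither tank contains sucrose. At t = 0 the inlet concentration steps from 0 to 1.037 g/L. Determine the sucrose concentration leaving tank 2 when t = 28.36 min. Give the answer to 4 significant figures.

Time constants: τᵢ = Vᵢ/Q for each well-mixed tank.
τ₁ = 1006/29.67 = 33.9063 min; τ₂ = 631.0/29.67 = 21.2673 min.
Tank 1: C₁ = C_in(1 − e^(−t/τ₁)). Tank 2 (τ₁ ≠ τ₂): C₂ = C_in[1 − (τ₁ e^(−t/τ₁) − τ₂ e^(−t/τ₂))/(τ₁ − τ₂)].
At t = 28.36: e^(−t/τ₁) = 0.433258, e^(−t/τ₂) = 0.263552.
C₂ = 1.037·[1 − (33.9063·0.433258 − 21.2673·0.263552)/(12.6390)] = 1.037·0.281184 = 0.291588 g/L.

0.2916 g/L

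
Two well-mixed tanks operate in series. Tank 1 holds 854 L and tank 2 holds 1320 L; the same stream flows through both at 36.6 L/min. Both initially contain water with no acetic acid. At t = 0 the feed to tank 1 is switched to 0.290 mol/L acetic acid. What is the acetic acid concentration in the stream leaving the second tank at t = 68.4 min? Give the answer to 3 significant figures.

Each tank obeys Vᵢ dCᵢ/dt = Q(Cᵢ₋₁ − Cᵢ), so τᵢ = Vᵢ/Q.
τ₁ = 854/36.6 = 23.333 min; τ₂ = 1320/36.6 = 36.066 min.
Solving the cascade with C₁(0)=C₂(0)=0 gives C₂(t) = C_in[1 − (τ₁ e^(−t/τ₁) − τ₂ e^(−t/τ₂))/(τ₁ − τ₂)].
At t = 68.4: e^(−t/τ₁) = 0.053321, e^(−t/τ₂) = 0.15009.
C₂ = 0.290·[1 − (23.333·0.053321 − 36.066·0.15009)/(-12.732)] = 0.290·0.67258 = 0.19505 mol/L.

0.195 mol/L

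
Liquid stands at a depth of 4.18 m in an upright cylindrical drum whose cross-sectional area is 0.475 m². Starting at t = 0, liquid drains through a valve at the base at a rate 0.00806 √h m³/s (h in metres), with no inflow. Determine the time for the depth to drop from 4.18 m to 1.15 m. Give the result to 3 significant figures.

A dh/dt = −Q_out = −0.00806 √h.
Separate and integrate: 2(√h − √h₀) = −(0.00806/A) t.
t = 2A(√h₀ − √h)/0.00806 = 2·0.475·(√4.18 − √1.15)/0.00806
  = 0.95000 × (2.0445 − 1.0724) / 0.00806 = 114.58 s.

115 s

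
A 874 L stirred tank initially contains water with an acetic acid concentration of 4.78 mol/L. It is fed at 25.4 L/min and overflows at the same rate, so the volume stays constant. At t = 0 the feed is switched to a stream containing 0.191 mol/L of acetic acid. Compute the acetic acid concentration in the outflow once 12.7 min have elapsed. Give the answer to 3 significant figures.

Accumulation = in − out for the solute gives V dC/dt = Q(C_in − C).
So dC/dt = (C_in − C)/τ with τ = V/Q = 874/25.4 = 34.409 min.
Solution: C(t) = C_in + (C₀ − C_in) e^(−t/τ).
C(12.7) = 0.191 + (4.78 − 0.191)·e^(−12.7/34.409) = 0.191 + (4.5890)·0.69137 = 3.3637 mol/L.

3.36 mol/L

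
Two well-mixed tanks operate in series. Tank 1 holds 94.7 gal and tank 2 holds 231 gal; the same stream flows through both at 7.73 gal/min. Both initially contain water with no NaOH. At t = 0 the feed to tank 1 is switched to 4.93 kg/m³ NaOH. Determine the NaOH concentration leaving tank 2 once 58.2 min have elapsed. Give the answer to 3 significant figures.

Species balance on tank i: dCᵢ/dt = (Cᵢ₋₁ − Cᵢ)/τᵢ with τᵢ = Vᵢ/Q.
τ₁ = 94.7/7.73 = 12.251 min; τ₂ = 231/7.73 = 29.884 min.
Tank 1: C₁ = C_in(1 − e^(−t/τ₁)). Tank 2 (τ₁ ≠ τ₂): C₂ = C_in[1 − (τ₁ e^(−t/τ₁) − τ₂ e^(−t/τ₂))/(τ₁ − τ₂)].
At t = 58.2: e^(−t/τ₁) = 0.0086461, e^(−t/τ₂) = 0.14262.
C₂ = 4.93·[1 − (12.251·0.0086461 − 29.884·0.14262)/(-17.633)] = 4.93·0.76429 = 3.7680 kg/m³.

3.77 kg/m³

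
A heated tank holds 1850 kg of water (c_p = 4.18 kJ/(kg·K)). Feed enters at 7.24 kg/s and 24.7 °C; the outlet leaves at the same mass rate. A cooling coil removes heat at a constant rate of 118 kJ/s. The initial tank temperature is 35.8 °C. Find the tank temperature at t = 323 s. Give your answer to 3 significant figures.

M c_p dT/dt = ṁ c_p (T_in − T) − Q̇.
τ = M/ṁ = 255.52 s; T_ss = T_in − Q̇/(ṁ c_p) = 24.7 − 118/(7.24·4.18) = 20.801 °C.
This is linear first-order; T(t) = T_ss + (T₀ − T_ss) e^(−t/τ).
T(323) = 20.801 + (14.999)·e^(−323/255.52) = 20.801 + (14.999)·0.28250 = 25.038 °C.

25.0 °C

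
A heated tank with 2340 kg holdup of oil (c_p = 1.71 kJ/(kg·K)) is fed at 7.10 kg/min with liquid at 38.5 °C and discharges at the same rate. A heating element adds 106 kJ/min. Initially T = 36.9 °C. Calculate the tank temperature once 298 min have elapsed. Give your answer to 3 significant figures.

43.0 °C

M c_p dT/dt = ṁ c_p (T_in − T) + Q̇.
Rearrange: dT/dt = (T_ss − T)/τ with τ = M/ṁ = 329.58 min and T_ss = T_in + Q̇/(ṁ c_p) = 47.231 °C.
Integrating: T(t) = T_ss + (T₀ − T_ss) e^(−t/τ).
T(298) = 47.231 + (-10.331)·e^(−298/329.58) = 47.231 + (-10.331)·0.40487 = 43.048 °C.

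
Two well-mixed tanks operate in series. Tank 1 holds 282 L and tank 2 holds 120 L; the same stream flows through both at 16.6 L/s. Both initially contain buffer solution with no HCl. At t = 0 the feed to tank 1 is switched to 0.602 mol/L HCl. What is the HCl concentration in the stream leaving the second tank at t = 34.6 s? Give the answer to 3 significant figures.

0.469 mol/L

Species balance on tank i: dCᵢ/dt = (Cᵢ₋₁ − Cᵢ)/τᵢ with τᵢ = Vᵢ/Q.
τ₁ = 282/16.6 = 16.988 s; τ₂ = 120/16.6 = 7.2289 s.
Tank 1: C₁ = C_in(1 − e^(−t/τ₁)). Tank 2 (τ₁ ≠ τ₂): C₂ = C_in[1 − (τ₁ e^(−t/τ₁) − τ₂ e^(−t/τ₂))/(τ₁ − τ₂)].
At t = 34.6: e^(−t/τ₁) = 0.13045, e^(−t/τ₂) = 0.0083430.
C₂ = 0.602·[1 − (16.988·0.13045 − 7.2289·0.0083430)/(9.7590)] = 0.602·0.77909 = 0.46901 mol/L.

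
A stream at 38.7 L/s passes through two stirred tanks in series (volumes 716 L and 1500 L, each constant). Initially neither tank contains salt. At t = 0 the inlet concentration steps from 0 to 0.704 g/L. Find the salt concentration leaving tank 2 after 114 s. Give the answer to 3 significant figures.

0.634 g/L

Each tank obeys Vᵢ dCᵢ/dt = Q(Cᵢ₋₁ − Cᵢ), so τᵢ = Vᵢ/Q.
τ₁ = 716/38.7 = 18.501 s; τ₂ = 1500/38.7 = 38.760 s.
Solving the cascade with C₁(0)=C₂(0)=0 gives C₂(t) = C_in[1 − (τ₁ e^(−t/τ₁) − τ₂ e^(−t/τ₂))/(τ₁ − τ₂)].
At t = 114: e^(−t/τ₁) = 0.0021086, e^(−t/τ₂) = 0.052802.
C₂ = 0.704·[1 − (18.501·0.0021086 − 38.760·0.052802)/(-20.258)] = 0.704·0.90090 = 0.63423 g/L.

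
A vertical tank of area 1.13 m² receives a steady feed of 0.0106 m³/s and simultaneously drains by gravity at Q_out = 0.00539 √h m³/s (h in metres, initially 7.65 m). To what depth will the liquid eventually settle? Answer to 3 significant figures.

3.87 m

Mass balance (ρ constant): A dh/dt = Q_in − 0.00539 √h. At steady state dh/dt = 0:
Q_in = 0.00539 √h_ss ⇒ √h_ss = 0.0106/0.00539 = 1.9666.
h_ss = 1.9666² = 3.8675 m. (Since h₀ = 7.65 m > h_ss, the level will fall toward this value.)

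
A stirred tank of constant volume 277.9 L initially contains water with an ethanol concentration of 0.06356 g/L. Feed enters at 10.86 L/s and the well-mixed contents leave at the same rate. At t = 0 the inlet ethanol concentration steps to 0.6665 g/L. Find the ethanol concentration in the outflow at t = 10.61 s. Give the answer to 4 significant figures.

Unsteady species balance (constant V, well mixed): V dC/dt = Q(C_in − C).
So dC/dt = (C_in − C)/τ with τ = V/Q = 277.9/10.86 = 25.5893 s.
Integrating: C(t) = C_in + (C₀ − C_in) e^(−t/τ).
C(10.61) = 0.6665 + (0.06356 − 0.6665)·e^(−10.61/25.5893) = 0.6665 + (-0.602940)·0.660587 = 0.268206 g/L.

0.2682 g/L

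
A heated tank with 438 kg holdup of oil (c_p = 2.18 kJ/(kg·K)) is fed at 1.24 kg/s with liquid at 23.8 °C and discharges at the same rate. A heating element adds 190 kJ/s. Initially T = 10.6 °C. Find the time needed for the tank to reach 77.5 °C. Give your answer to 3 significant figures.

571 s

M c_p dT/dt = ṁ c_p (T_in − T) + Q̇.
τ = M/ṁ = 353.23 s; T_ss = T_in + Q̇/(ṁ c_p) = 94.087 °C.
T(t) = T_ss + (T₀ − T_ss) e^(−t/τ). Set T = 77.5:
e^(−t/τ) = (77.5 − 94.087)/(10.6 − 94.087) = 0.19868
t = −353.23 · ln(0.19868) = 570.84 s.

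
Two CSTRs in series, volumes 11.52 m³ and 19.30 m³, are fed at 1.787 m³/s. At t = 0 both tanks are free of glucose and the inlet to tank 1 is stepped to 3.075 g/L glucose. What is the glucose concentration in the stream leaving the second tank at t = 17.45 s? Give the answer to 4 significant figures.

1.863 g/L

Time constants: τᵢ = Vᵢ/Q for each well-mixed tank.
τ₁ = 11.52/1.787 = 6.44656 s; τ₂ = 19.30/1.787 = 10.8002 s.
Solving the cascade with C₁(0)=C₂(0)=0 gives C₂(t) = C_in[1 − (τ₁ e^(−t/τ₁) − τ₂ e^(−t/τ₂))/(τ₁ − τ₂)].
At t = 17.45: e^(−t/τ₁) = 0.0667453, e^(−t/τ₂) = 0.198750.
C₂ = 3.075·[1 − (6.44656·0.0667453 − 10.8002·0.198750)/(-4.35367)] = 3.075·0.605788 = 1.86280 g/L.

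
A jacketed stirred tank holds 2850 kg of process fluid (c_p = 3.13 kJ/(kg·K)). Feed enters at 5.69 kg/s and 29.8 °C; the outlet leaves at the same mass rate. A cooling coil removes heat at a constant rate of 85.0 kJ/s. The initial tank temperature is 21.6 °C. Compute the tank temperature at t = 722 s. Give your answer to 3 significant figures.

24.2 °C

Energy balance: M c_p dT/dt = ṁ c_p (T_in − T) − 85.0.
Rearrange: dT/dt = (T_ss − T)/τ with τ = M/ṁ = 500.88 s and T_ss = T_in − Q̇/(ṁ c_p) = 25.027 °C.
Solution: T(t) = T_ss + (T₀ − T_ss) e^(−t/τ).
T(722) = 25.027 + (-3.4273)·e^(−722/500.88) = 25.027 + (-3.4273)·0.23658 = 24.216 °C.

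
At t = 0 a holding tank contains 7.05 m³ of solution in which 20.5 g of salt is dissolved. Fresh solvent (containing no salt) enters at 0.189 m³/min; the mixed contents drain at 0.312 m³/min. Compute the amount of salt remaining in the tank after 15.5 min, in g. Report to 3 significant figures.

9.21 g

Total volume: dV/dt = Q_in − Q_out = -0.12300 m³/min, so V(t) = 7.05 − 0.12300 t and V(15.5) = 5.1435 m³.
Species balance (pure solvent in): dm/dt = −Q_out · m/V(t).
Separate: dm/m = −Q_out dt/V(t) ⇒ ln(m/m₀) = −(Q_out/(Q_in−Q_out)) ln(V/V₀).
m = m₀ (V₀/V)^(Q_out/(Q_in−Q_out)) = 20.5 × (7.05/5.1435)^(-2.5366) = 9.2134 g.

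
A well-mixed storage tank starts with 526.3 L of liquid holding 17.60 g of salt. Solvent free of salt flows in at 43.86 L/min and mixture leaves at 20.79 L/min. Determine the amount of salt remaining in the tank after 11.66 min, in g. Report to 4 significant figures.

Let m(t) be the amount of salt. Volume: V(t) = V₀ + (Q_in − Q_out) t = 526.3 + 23.0700 t; V(11.66) = 795.296 L.
No salt enters, so dm/dt = −Q_out · (m/V).
dm/m = −Q_out dt/(V₀ + 23.0700 t); integrating gives ln(m/m₀) = −(Q_out/(Q_in−Q_out)) ln(V/V₀).
m = m₀ (V₀/V)^(Q_out/(Q_in−Q_out)) = 17.60 × (526.3/795.296)^(0.901170) = 12.1321 g.

12.13 g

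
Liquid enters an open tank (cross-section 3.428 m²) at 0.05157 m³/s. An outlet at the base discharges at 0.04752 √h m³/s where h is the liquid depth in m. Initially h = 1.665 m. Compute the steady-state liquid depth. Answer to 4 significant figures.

1.178 m

Accumulation of liquid (constant cross-section A): A dh/dt = Q_in − 0.04752 √h. At steady state dh/dt = 0:
Q_in = 0.04752 √h_ss ⇒ √h_ss = 0.05157/0.04752 = 1.08523.
h_ss = 1.08523² = 1.17772 m. (Since h₀ = 1.665 m > h_ss, the level will fall toward this value.)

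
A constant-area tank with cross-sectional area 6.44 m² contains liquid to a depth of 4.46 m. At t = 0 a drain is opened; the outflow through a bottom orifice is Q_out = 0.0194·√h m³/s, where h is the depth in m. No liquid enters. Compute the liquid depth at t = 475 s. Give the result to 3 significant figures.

1.95 m

Unsteady balance on liquid volume: A dh/dt = −0.0194 √h.
Separate and integrate: 2(√h − √h₀) = −(0.0194/A) t.
√h = √4.46 − 0.0194·475/(2·6.44) = 2.1119 − 0.71545 = 1.3964.
h = 1.3964² = 1.9500 m.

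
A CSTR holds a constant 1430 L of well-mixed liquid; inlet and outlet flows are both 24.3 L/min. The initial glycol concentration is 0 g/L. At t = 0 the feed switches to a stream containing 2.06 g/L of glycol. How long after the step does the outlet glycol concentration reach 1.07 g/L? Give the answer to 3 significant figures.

43.1 min

Accumulation = in − out for the solute gives V dC/dt = Q(C_in − C), so τ = V/Q = 58.848 min.
C(t) = C_in + (C₀ − C_in) e^(−t/τ). Set C = 1.07 and solve for t:
e^(−t/τ) = (C − C_in)/(C₀ − C_in) = (1.07 − 2.06)/(0 − 2.06) = 0.48058
t = −τ ln(…) = 58.848 × 0.73276 = 43.121 min.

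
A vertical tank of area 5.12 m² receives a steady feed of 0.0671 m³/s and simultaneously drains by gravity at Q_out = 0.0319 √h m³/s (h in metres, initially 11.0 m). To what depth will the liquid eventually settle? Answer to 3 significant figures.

Level balance: A dh/dt = 0.0671 − 0.0319 √h. Setting dh/dt = 0:
Q_in = 0.0319 √h_ss ⇒ √h_ss = 0.0671/0.0319 = 2.1034.
h_ss = 2.1034² = 4.4245 m. (Since h₀ = 11.0 m > h_ss, the level will fall toward this value.)

4.42 m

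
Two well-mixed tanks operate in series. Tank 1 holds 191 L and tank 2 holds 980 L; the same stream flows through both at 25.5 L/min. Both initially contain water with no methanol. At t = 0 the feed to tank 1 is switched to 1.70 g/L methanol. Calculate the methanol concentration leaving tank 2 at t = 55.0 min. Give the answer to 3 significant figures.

Each tank obeys Vᵢ dCᵢ/dt = Q(Cᵢ₋₁ − Cᵢ), so τᵢ = Vᵢ/Q.
τ₁ = 191/25.5 = 7.4902 min; τ₂ = 980/25.5 = 38.431 min.
Tank 1: C₁ = C_in(1 − e^(−t/τ₁)). Tank 2 (τ₁ ≠ τ₂): C₂ = C_in[1 − (τ₁ e^(−t/τ₁) − τ₂ e^(−t/τ₂))/(τ₁ − τ₂)].
At t = 55.0: e^(−t/τ₁) = 0.00064715, e^(−t/τ₂) = 0.23904.
C₂ = 1.70·[1 − (7.4902·0.00064715 − 38.431·0.23904)/(-30.941)] = 1.70·0.70325 = 1.1955 g/L.

1.20 g/L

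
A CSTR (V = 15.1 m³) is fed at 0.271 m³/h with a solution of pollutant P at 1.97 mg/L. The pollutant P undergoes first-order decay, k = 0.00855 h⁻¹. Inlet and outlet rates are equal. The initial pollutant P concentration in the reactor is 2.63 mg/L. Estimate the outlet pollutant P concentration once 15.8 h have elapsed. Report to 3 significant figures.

Species balance: V dC/dt = Q C_in − Q C − k V C.
dC/dt = (Q/V) C_in − (Q/V + k) C; effective rate a = Q/V + k = 0.017947 + 0.00855 = 0.026497 h⁻¹.
C_ss = Q C_in/(Q + kV) = 1.3343 mg/L; C(t) = C_ss + (C₀ − C_ss) e^(−a t).
C(15.8) = 1.3343 + (1.2957)·e^(−0.026497·15.8) = 1.3343 + (1.2957)·0.65793 = 2.1868 mg/L.

2.19 mg/L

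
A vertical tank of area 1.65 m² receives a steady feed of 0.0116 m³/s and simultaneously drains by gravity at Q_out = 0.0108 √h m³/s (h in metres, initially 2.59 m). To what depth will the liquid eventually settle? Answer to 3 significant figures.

1.15 m

Unsteady balance on liquid volume: A dh/dt = Q_in − 0.0108 √h. At steady state dh/dt = 0:
Q_in = 0.0108 √h_ss ⇒ √h_ss = 0.0116/0.0108 = 1.0741.
h_ss = 1.0741² = 1.1536 m. (Since h₀ = 2.59 m > h_ss, the level will fall toward this value.)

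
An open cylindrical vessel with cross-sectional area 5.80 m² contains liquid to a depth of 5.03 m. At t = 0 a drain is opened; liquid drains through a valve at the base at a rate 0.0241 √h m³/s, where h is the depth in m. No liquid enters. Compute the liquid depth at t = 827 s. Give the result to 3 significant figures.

Mass balance (ρ constant): A dh/dt = −0.0241 √h.
This is separable: 2 d(√h)/dt = −0.0241/A, so √h = √h₀ − (0.0241/(2A)) t.
√h = √5.03 − 0.0241·827/(2·5.80) = 2.2428 − 1.7182 = 0.52460.
h = 0.52460² = 0.27521 m.

0.275 m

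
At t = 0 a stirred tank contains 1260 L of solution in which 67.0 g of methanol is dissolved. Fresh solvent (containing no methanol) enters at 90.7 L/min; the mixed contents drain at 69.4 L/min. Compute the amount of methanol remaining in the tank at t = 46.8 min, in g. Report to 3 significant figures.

10.0 g

Let m(t) be the amount of methanol. Volume: V(t) = V₀ + (Q_in − Q_out) t = 1260 + 21.300 t; V(46.8) = 2256.8 L.
Solute balance: dm/dt = 0 − Q_out C = −Q_out m/V(t).
Separate: dm/m = −Q_out dt/V(t) ⇒ ln(m/m₀) = −(Q_out/(Q_in−Q_out)) ln(V/V₀).
m = m₀ (V₀/V)^(Q_out/(Q_in−Q_out)) = 67.0 × (1260/2256.8)^(3.2582) = 10.030 g.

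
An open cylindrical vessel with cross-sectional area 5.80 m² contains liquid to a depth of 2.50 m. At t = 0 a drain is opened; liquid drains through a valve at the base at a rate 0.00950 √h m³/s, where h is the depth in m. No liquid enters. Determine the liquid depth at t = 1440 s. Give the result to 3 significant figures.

0.161 m

With no inflow, A dh/dt = −0.00950 √h.
∫ h^(−1/2) dh = −(0.00950/A) ∫ dt, giving 2√h = 2√h₀ − (0.00950/A) t.
√h = √2.50 − 0.00950·1440/(2·5.80) = 1.5811 − 1.1793 = 0.40183.
h = 0.40183² = 0.16147 m.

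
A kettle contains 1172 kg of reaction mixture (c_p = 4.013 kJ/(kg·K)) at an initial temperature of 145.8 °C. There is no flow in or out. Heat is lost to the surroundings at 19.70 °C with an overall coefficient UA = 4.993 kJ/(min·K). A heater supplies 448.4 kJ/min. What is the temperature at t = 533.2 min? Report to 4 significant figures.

130.1 °C

M c_p dT/dt = −UA(T − T_amb) + Q̇.
dT/dt = (T_ss − T)/τ with T_ss = T_amb + Q̇/UA = 19.70 + 448.4/4.993 = 109.506 °C, τ = M c_p/UA = 1172·4.013/4.993 = 941.966 min.
Solution: T(t) = T_ss + (T₀ − T_ss) e^(−t/τ).
T(533.2) = 109.506 + (36.2943)·0.567764 = 130.112 °C.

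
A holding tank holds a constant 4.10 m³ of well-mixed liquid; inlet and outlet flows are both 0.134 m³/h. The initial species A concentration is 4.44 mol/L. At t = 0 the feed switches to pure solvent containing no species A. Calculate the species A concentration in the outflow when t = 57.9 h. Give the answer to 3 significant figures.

0.669 mol/L

Transient balance on the dissolved component: V dC/dt = Q(C_in − C).
Rewrite as dC/dt + C/τ = C_in/τ, τ = V/Q = 30.597 h.
C approaches C_in exponentially: C(t) = C_in + (C₀ − C_in) e^(−t/τ).
C(57.9) = 0 + (4.44 − 0)·e^(−57.9/30.597) = 0 + (4.4400)·0.15072 = 0.66919 mol/L.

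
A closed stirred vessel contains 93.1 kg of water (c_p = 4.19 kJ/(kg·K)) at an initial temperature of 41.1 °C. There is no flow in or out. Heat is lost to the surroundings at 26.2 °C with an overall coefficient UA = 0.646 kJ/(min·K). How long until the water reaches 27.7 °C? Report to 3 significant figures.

1390 min

Lumped-capacitance energy balance: M c_p dT/dt = UA(T_amb − T).
τ = M c_p/UA = 603.85 min; T_ss = T_amb = 26.200 °C.
T(t) = T_ss + (T₀ − T_ss)e^(−t/τ); set T = 27.7:
t = −τ ln[(T − T_ss)/(T₀ − T_ss)] = −603.85 · ln(0.10067) = 1386.4 min.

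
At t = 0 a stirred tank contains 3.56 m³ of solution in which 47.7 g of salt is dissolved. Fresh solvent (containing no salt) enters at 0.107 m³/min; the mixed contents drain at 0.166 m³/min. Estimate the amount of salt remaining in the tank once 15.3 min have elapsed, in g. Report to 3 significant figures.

Total volume: dV/dt = Q_in − Q_out = -0.059000 m³/min, so V(t) = 3.56 − 0.059000 t and V(15.3) = 2.6573 m³.
No salt enters, so dm/dt = −Q_out · (m/V).
Separate: dm/m = −Q_out dt/V(t) ⇒ ln(m/m₀) = −(Q_out/(Q_in−Q_out)) ln(V/V₀).
m = m₀ (V₀/V)^(Q_out/(Q_in−Q_out)) = 47.7 × (3.56/2.6573)^(-2.8136) = 20.949 g.

20.9 g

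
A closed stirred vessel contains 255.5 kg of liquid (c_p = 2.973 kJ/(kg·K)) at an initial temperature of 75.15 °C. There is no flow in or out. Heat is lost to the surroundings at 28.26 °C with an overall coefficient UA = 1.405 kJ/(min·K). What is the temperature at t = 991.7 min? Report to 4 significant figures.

35.75 °C

Lumped-capacitance energy balance: M c_p dT/dt = UA(T_amb − T).
dT/dt = (T_ss − T)/τ with T_ss = T_amb = 28.2600 °C, τ = M c_p/UA = 255.5·2.973/1.405 = 540.642 min.
This is linear first-order; T(t) = T_ss + (T₀ − T_ss) e^(−t/τ).
T(991.7) = 28.2600 + (46.8900)·0.159725 = 35.7495 °C.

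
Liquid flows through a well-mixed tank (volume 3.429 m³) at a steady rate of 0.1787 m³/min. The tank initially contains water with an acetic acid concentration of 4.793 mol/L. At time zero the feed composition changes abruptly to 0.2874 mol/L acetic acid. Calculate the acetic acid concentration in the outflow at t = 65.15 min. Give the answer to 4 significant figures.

0.4385 mol/L

Transient balance on the dissolved component: V dC/dt = Q(C_in − C).
Rewrite as dC/dt + C/τ = C_in/τ, τ = V/Q = 19.1886 min.
C approaches C_in exponentially: C(t) = C_in + (C₀ − C_in) e^(−t/τ).
C(65.15) = 0.2874 + (4.793 − 0.2874)·e^(−65.15/19.1886) = 0.2874 + (4.50560)·0.0335322 = 0.438483 mol/L.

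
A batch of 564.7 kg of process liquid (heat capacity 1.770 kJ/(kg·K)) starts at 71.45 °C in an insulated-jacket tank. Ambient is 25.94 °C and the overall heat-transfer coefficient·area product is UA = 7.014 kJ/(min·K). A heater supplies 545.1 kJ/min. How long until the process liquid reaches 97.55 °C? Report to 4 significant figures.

237.0 min

M c_p dT/dt = −UA(T − T_amb) + Q̇.
τ = M c_p/UA = 142.503 min; T_ss = T_amb + Q̇/UA = 25.94 + 545.1/7.014 = 103.656 °C.
T(t) = T_ss + (T₀ − T_ss)e^(−t/τ); set T = 97.55:
t = −τ ln[(T − T_ss)/(T₀ − T_ss)] = −142.503 · ln(0.189592) = 236.966 min.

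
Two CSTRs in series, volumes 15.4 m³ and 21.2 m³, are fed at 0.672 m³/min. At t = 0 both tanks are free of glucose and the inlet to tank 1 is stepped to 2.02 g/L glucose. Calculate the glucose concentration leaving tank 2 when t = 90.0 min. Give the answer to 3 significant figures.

1.70 g/L

Each tank obeys Vᵢ dCᵢ/dt = Q(Cᵢ₋₁ − Cᵢ), so τᵢ = Vᵢ/Q.
τ₁ = 15.4/0.672 = 22.917 min; τ₂ = 21.2/0.672 = 31.548 min.
Solving the cascade with C₁(0)=C₂(0)=0 gives C₂(t) = C_in[1 − (τ₁ e^(−t/τ₁) − τ₂ e^(−t/τ₂))/(τ₁ − τ₂)].
At t = 90.0: e^(−t/τ₁) = 0.019697, e^(−t/τ₂) = 0.057681.
C₂ = 2.02·[1 − (22.917·0.019697 − 31.548·0.057681)/(-8.6310)] = 2.02·0.84147 = 1.6998 g/L.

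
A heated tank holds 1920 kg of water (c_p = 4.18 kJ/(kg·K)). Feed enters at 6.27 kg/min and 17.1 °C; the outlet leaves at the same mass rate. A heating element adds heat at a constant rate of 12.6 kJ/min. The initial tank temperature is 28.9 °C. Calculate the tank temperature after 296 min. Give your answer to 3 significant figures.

21.9 °C

M c_p dT/dt = ṁ c_p (T_in − T) + Q̇.
Rearrange: dT/dt = (T_ss − T)/τ with τ = M/ṁ = 306.22 min and T_ss = T_in + Q̇/(ṁ c_p) = 17.581 °C.
T approaches T_ss exponentially: T(t) = T_ss + (T₀ − T_ss) e^(−t/τ).
T(296) = 17.581 + (11.319)·e^(−296/306.22) = 17.581 + (11.319)·0.38036 = 21.886 °C.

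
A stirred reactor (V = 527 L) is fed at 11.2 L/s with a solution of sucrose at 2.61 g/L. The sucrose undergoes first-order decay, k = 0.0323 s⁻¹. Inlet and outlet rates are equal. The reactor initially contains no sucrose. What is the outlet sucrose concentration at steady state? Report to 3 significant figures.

1.04 g/L

V dC/dt = Q(C_in − C) − k V C.
At steady state: 0 = Q C_in − (Q + kV) C_ss, so C_ss = Q C_in/(Q + kV).
C_ss = 11.2·2.61/(11.2 + 0.0323·527) = 29.232/28.222 = 1.0358 g/L.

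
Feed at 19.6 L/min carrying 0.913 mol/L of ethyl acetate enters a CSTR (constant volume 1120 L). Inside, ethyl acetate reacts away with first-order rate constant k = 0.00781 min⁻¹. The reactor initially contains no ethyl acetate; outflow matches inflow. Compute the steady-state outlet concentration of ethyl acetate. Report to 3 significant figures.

Accumulation = in − out − consumed: V dC/dt = Q C_in − Q C − k V C.
At steady state: 0 = Q C_in − (Q + kV) C_ss, so C_ss = Q C_in/(Q + kV).
C_ss = 19.6·0.913/(19.6 + 0.00781·1120) = 17.895/28.347 = 0.63127 mol/L.

0.631 mol/L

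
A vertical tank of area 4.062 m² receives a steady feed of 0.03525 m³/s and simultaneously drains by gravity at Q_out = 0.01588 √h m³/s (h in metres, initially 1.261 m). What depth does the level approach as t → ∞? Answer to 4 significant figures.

Mass balance (ρ constant): A dh/dt = Q_in − 0.01588 √h. At steady state dh/dt = 0:
Q_in = 0.01588 √h_ss ⇒ √h_ss = 0.03525/0.01588 = 2.21977.
h_ss = 2.21977² = 4.92739 m. (Since h₀ = 1.261 m < h_ss, the level will rise toward this value.)

4.927 m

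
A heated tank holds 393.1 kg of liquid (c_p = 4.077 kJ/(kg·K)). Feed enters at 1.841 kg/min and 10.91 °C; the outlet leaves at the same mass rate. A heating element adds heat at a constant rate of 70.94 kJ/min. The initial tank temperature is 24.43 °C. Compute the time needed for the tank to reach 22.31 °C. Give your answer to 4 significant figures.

157.2 min

M c_p dT/dt = ṁ c_p (T_in − T) + Q̇.
τ = M/ṁ = 213.525 min; T_ss = T_in + Q̇/(ṁ c_p) = 20.3614 °C.
T(t) = T_ss + (T₀ − T_ss) e^(−t/τ). Set T = 22.31:
e^(−t/τ) = (22.31 − 20.3614)/(24.43 − 20.3614) = 0.478935
t = −213.525 · ln(0.478935) = 157.195 min.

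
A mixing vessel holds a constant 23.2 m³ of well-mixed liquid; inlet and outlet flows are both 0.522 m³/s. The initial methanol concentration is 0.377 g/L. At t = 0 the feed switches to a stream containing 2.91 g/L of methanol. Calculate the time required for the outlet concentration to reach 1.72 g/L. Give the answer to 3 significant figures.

33.6 s

Species balance: V dC/dt = Q(C_in − C) ⇒ τ = V/Q = 44.444 s.
C(t) = C_in + (C₀ − C_in) e^(−t/τ). Set C = 1.72 and solve for t:
e^(−t/τ) = (C − C_in)/(C₀ − C_in) = (1.72 − 2.91)/(0.377 − 2.91) = 0.46980
t = −τ ln(…) = 44.444 × 0.75545 = 33.576 s.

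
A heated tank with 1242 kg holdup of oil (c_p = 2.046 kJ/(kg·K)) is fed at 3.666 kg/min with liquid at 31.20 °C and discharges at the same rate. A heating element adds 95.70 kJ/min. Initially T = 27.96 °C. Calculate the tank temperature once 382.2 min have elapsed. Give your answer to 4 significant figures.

M c_p dT/dt = ṁ c_p (T_in − T) + Q̇.
Rearrange: dT/dt = (T_ss − T)/τ with τ = M/ṁ = 338.789 min and T_ss = T_in + Q̇/(ṁ c_p) = 43.9589 °C.
T approaches T_ss exponentially: T(t) = T_ss + (T₀ − T_ss) e^(−t/τ).
T(382.2) = 43.9589 + (-15.9989)·e^(−382.2/338.789) = 43.9589 + (-15.9989)·0.323636 = 38.7811 °C.

38.78 °C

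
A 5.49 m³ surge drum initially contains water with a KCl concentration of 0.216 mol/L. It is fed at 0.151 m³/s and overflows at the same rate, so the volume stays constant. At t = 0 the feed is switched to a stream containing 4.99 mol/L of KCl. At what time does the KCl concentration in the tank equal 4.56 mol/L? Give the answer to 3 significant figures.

87.5 s

Transient balance on the dissolved component: V dC/dt = Q(C_in − C), so τ = V/Q = 36.358 s.
C(t) = C_in + (C₀ − C_in) e^(−t/τ). Set C = 4.56 and solve for t:
e^(−t/τ) = (C − C_in)/(C₀ − C_in) = (4.56 − 4.99)/(0.216 − 4.99) = 0.090071
t = −τ ln(…) = 36.358 × 2.4072 = 87.518 s.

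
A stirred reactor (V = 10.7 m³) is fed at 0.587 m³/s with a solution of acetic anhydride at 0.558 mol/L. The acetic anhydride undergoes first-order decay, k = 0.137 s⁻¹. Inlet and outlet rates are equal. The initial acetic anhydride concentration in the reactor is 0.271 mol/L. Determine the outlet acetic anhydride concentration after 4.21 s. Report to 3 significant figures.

0.209 mol/L

Species balance: V dC/dt = Q C_in − Q C − k V C.
dC/dt = (Q/V) C_in − (Q/V + k) C; effective rate a = Q/V + k = 0.054860 + 0.137 = 0.19186 s⁻¹.
C_ss = Q C_in/(Q + kV) = 0.15955 mol/L; C(t) = C_ss + (C₀ − C_ss) e^(−a t).
C(4.21) = 0.15955 + (0.11145)·e^(−0.19186·4.21) = 0.15955 + (0.11145)·0.44587 = 0.20924 mol/L.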